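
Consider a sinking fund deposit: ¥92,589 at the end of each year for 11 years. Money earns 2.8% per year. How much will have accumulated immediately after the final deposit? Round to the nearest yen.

This is an ordinary annuity: 11 deposits of ¥92,589 at the end of each year.
Periodic rate r = 0.028 per year.
FV = PMT × [((1+r)^n − 1)/r] = 92,589 × [(1+r)^11 − 1] / r = ¥1,173,741

¥1,173,741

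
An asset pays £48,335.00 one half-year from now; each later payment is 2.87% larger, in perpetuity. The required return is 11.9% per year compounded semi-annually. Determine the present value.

£1,569,318.18

Periodic rate r = 0.119/2 per half-year.
Growing perpetuity (Gordon): PV = PMT₁ / (r − g) = 48,335 / (r − 0.0287) = £1,569,318.18.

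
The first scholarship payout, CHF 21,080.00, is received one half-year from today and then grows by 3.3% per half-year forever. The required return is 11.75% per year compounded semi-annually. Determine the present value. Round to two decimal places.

Periodic rate r = 0.1175/2 per half-year.
Growing perpetuity (Gordon): PV = PMT₁ / (r − g) = 21,080 / (r − 0.033) = CHF 818,640.78.

CHF 818,640.78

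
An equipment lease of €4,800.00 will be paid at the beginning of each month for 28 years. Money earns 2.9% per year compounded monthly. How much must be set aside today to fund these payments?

This is an annuity due: 336 payments of €4,800.00 at the beginning of each month.
Periodic rate r = 0.029/12 per month; n is counted in months.
PV = PMT × [(1 − (1+r)^−n)/r] × (1+r) = 4,800 × [1 − (1+r)^−336] / r × (1+r) = €1,106,194.75

€1,106,194.75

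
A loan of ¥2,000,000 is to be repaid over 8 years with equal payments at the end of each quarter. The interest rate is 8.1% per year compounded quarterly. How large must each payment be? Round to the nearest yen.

¥85,531

Level ordinary annuity; solve PV = PMT × [(1 − (1+r)^−n)/r] for PMT.
Periodic rate r = 0.081/4 per quarter; n is counted in quarters.
With n = 32: PMT = 2,000,000 / ([(1 − (1+r)^−n)/r]) = ¥85,531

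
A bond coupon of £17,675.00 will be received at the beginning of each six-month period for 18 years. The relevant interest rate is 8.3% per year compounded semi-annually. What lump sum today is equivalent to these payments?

£340,957.50

This is an annuity due: 36 payments of £17,675.00 at the beginning of each six-month period.
Periodic rate r = 0.083/2 per half-year; n is counted in half-years.
PV = PMT × [(1 − (1+r)^−n)/r] × (1+r) = 17,675 × [1 − (1+r)^−36] / r × (1+r) = £340,957.50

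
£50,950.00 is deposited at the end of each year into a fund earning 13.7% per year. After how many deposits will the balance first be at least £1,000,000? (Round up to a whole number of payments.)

Periodic rate r = 0.137 per year.
Ordinary annuity FV: 1,000,000 = 50,950 × [((1+r)^n − 1)/r].
(1+r)^n = 1 + 1,000,000 × r / 50,950, so n = ln(1 + 1,000,000·r/50,950) / ln(1+r) = 10.17.
Round up to a whole number of payments: n = 11.

11 payments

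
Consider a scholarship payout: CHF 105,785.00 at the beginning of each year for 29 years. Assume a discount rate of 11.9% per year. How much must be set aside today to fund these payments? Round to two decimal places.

This is an annuity due: 29 payments of CHF 105,785.00 at the beginning of each year.
Periodic rate r = 0.119 per year.
PV = PMT × [(1 − (1+r)^−n)/r] × (1+r) = 105,785 × [1 − (1+r)^−29] / r × (1+r) = CHF 956,572.27

CHF 956,572.27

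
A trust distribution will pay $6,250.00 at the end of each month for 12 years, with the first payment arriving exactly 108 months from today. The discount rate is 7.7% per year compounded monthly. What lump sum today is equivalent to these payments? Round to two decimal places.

$295,710.66

Ordinary annuity of 144 payments, first payment at period 108.
Periodic rate r = 0.077/12 per month; n is counted in months.
The ordinary-annuity PV formula values the stream one period before the first payment (period 107); discount that back 107 periods:
PV₀ = 6,250 × [1 − (1+r)^−144] / r × (1+r)^−107 = $295,710.66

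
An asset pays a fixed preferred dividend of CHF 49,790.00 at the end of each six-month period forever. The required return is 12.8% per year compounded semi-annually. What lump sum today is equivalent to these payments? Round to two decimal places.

Periodic rate r = 0.128/2 per half-year.
Level perpetuity: PV = PMT / r = 49,790 / (0.128/2) = CHF 777,968.75.

CHF 777,968.75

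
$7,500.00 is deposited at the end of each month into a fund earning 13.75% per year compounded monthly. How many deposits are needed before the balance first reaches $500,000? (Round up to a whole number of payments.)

50 payments

Periodic rate r = 0.1375/12 per month; n is counted in months.
Ordinary annuity FV: 500,000 = 7,500 × [((1+r)^n − 1)/r].
(1+r)^n = 1 + 500,000 × r / 7,500, so n = ln(1 + 500,000·r/7,500) / ln(1+r) = 49.81.
Round up to a whole number of payments: n = 50.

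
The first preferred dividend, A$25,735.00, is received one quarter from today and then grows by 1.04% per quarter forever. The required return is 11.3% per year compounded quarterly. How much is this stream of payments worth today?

Periodic rate r = 0.113/4 per quarter.
Growing perpetuity (Gordon): PV = PMT₁ / (r − g) = 25,735 / (r − 0.0104) = A$1,441,736.69.

A$1,441,736.69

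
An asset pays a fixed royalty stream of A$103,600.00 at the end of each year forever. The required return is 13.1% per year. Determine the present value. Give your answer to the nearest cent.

A$790,839.69

Periodic rate r = 0.131 per year.
Level perpetuity: PV = PMT / r = 103,600 / (0.131) = A$790,839.69.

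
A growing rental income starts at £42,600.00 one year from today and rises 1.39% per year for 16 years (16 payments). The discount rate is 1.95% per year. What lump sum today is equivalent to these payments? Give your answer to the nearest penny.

Periodic rate r = 0.0195 per year.
Growing ordinary annuity: PV = PMT₁ × [1 − ((1+g)/(1+r))^n] / (r − g) = 42,600 × [1 − ((1+0.0139)/(1+r))^16] / (r − 0.0139) = £641,714.03.

£641,714.03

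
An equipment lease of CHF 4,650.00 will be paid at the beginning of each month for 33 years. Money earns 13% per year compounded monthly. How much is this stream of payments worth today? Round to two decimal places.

CHF 427,795.68

This is an annuity due: 396 payments of CHF 4,650.00 at the beginning of each month.
Periodic rate r = 0.13/12 per month; n is counted in months.
PV = PMT × [(1 − (1+r)^−n)/r] × (1+r) = 4,650 × [1 − (1+r)^−396] / r × (1+r) = CHF 427,795.68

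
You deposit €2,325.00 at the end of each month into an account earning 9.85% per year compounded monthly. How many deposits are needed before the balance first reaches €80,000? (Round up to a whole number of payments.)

Periodic rate r = 0.0985/12 per month; n is counted in months.
Ordinary annuity FV: 80,000 = 2,325 × [((1+r)^n − 1)/r].
(1+r)^n = 1 + 80,000 × r / 2,325, so n = ln(1 + 80,000·r/2,325) / ln(1+r) = 30.43.
Round up to a whole number of payments: n = 31.

31 payments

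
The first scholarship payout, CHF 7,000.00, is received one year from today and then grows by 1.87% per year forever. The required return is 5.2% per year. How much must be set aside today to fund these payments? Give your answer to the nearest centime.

CHF 210,210.21

Periodic rate r = 0.052 per year.
Growing perpetuity (Gordon): PV = PMT₁ / (r − g) = 7,000 / (r − 0.0187) = CHF 210,210.21.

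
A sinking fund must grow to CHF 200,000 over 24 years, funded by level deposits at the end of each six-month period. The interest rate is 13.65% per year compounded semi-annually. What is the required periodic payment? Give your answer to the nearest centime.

CHF 599.08

Level ordinary annuity; solve FV = PMT × [((1+r)^n − 1)/r] for PMT.
Periodic rate r = 0.1365/2 per half-year; n is counted in half-years.
With n = 48: PMT = 200,000 / ([((1+r)^n − 1)/r]) = CHF 599.08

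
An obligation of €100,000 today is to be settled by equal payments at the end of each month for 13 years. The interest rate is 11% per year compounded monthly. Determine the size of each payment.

€1,207.53

Level ordinary annuity; solve PV = PMT × [(1 − (1+r)^−n)/r] for PMT.
Periodic rate r = 0.11/12 per month; n is counted in months.
With n = 156: PMT = 100,000 / ([(1 − (1+r)^−n)/r]) = €1,207.53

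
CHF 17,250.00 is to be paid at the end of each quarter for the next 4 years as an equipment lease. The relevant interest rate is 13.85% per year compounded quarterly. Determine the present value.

CHF 209,212.26

This is an ordinary annuity: 16 payments of CHF 17,250.00 at the end of each quarter.
Periodic rate r = 0.1385/4 per quarter; n is counted in quarters.
PV = PMT × [(1 − (1+r)^−n)/r] = 17,250 × [1 − (1+r)^−16] / r = CHF 209,212.26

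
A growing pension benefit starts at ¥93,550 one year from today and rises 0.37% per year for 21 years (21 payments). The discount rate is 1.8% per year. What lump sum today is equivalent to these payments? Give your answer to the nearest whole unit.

¥1,681,392

Periodic rate r = 0.018 per year.
Growing ordinary annuity: PV = PMT₁ × [1 − ((1+g)/(1+r))^n] / (r − g) = 93,550 × [1 − ((1+0.0037)/(1+r))^21] / (r − 0.0037) = ¥1,681,392.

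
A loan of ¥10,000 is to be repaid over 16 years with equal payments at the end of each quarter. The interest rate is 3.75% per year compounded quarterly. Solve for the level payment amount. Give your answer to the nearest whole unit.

¥208

Level ordinary annuity; solve PV = PMT × [(1 − (1+r)^−n)/r] for PMT.
Periodic rate r = 0.0375/4 per quarter; n is counted in quarters.
With n = 64: PMT = 10,000 / ([(1 − (1+r)^−n)/r]) = ¥208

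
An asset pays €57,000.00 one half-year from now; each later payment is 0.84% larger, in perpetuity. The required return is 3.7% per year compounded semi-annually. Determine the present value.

€5,643,564.36

Periodic rate r = 0.037/2 per half-year.
Growing perpetuity (Gordon): PV = PMT₁ / (r − g) = 57,000 / (r − 0.0084) = €5,643,564.36.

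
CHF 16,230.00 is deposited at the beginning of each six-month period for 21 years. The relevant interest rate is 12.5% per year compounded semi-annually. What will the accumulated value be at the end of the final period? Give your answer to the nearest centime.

CHF 3,244,415.87

This is an annuity due: 42 deposits of CHF 16,230.00 at the beginning of each six-month period.
Periodic rate r = 0.125/2 per half-year; n is counted in half-years.
FV = PMT × [((1+r)^n − 1)/r] × (1+r) = 16,230 × [(1+r)^42 − 1] / r × (1+r) = CHF 3,244,415.87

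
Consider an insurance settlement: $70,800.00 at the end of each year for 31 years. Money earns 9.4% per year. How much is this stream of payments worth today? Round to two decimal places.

$706,700.54

This is an ordinary annuity: 31 payments of $70,800.00 at the end of each year.
Periodic rate r = 0.094 per year.
PV = PMT × [(1 − (1+r)^−n)/r] = 70,800 × [1 − (1+r)^−31] / r = $706,700.54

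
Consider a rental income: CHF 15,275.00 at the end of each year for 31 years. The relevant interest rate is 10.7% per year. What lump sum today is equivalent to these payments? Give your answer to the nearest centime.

This is an ordinary annuity: 31 payments of CHF 15,275.00 at the end of each year.
Periodic rate r = 0.107 per year.
PV = PMT × [(1 − (1+r)^−n)/r] = 15,275 × [1 − (1+r)^−31] / r = CHF 136,647.29

CHF 136,647.29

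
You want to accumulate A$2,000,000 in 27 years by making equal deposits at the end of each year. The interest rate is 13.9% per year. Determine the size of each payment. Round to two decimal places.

A$8,531.63

Level ordinary annuity; solve FV = PMT × [((1+r)^n − 1)/r] for PMT.
Periodic rate r = 0.139 per year.
With n = 27: PMT = 2,000,000 / ([((1+r)^n − 1)/r]) = A$8,531.63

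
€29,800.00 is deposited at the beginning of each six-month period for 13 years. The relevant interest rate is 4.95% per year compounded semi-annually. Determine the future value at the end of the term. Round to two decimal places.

€1,095,994.19

This is an annuity due: 26 deposits of €29,800.00 at the beginning of each six-month period.
Periodic rate r = 0.0495/2 per half-year; n is counted in half-years.
FV = PMT × [((1+r)^n − 1)/r] × (1+r) = 29,800 × [(1+r)^26 − 1] / r × (1+r) = €1,095,994.19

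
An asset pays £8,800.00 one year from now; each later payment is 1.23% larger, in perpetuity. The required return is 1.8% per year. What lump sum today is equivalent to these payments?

£1,543,859.65

Periodic rate r = 0.018 per year.
Growing perpetuity (Gordon): PV = PMT₁ / (r − g) = 8,800 / (r − 0.0123) = £1,543,859.65.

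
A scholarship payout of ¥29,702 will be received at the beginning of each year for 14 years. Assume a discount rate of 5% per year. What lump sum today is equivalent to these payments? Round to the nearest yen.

This is an annuity due: 14 payments of ¥29,702 at the beginning of each year.
Periodic rate r = 0.05 per year.
PV = PMT × [(1 − (1+r)^−n)/r] × (1+r) = 29,702 × [1 − (1+r)^−14] / r × (1+r) = ¥308,710

¥308,710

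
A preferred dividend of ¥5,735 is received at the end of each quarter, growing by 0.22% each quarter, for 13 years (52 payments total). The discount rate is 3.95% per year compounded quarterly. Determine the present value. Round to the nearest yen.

¥244,695

Periodic rate r = 0.0395/4 per quarter; n is counted in quarters.
Growing ordinary annuity: PV = PMT₁ × [1 − ((1+g)/(1+r))^n] / (r − g) = 5,735 × [1 − ((1+0.0022)/(1+r))^52] / (r − 0.0022) = ¥244,695.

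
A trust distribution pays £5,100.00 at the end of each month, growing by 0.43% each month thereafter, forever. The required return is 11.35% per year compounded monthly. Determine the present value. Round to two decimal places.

£988,691.44

Periodic rate r = 0.1135/12 per month.
Growing perpetuity (Gordon): PV = PMT₁ / (r − g) = 5,100 / (r − 0.0043) = £988,691.44.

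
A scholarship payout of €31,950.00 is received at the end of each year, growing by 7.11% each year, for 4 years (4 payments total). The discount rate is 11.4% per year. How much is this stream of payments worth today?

Periodic rate r = 0.114 per year.
Growing ordinary annuity: PV = PMT₁ × [1 − ((1+g)/(1+r))^n] / (r − g) = 31,950 × [1 − ((1+0.0711)/(1+r))^4] / (r − 0.0711) = €108,263.34.

€108,263.34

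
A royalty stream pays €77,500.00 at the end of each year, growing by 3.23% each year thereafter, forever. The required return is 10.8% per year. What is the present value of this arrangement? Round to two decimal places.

€1,023,778.07

Periodic rate r = 0.108 per year.
Growing perpetuity (Gordon): PV = PMT₁ / (r − g) = 77,500 / (r − 0.0323) = €1,023,778.07.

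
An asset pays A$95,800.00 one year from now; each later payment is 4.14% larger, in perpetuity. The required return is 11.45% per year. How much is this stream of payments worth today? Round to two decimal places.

A$1,310,533.52

Periodic rate r = 0.1145 per year.
Growing perpetuity (Gordon): PV = PMT₁ / (r − g) = 95,800 / (r − 0.0414) = A$1,310,533.52.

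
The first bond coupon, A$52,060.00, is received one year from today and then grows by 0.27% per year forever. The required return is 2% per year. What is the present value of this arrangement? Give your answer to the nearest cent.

A$3,009,248.55

Periodic rate r = 0.02 per year.
Growing perpetuity (Gordon): PV = PMT₁ / (r − g) = 52,060 / (r − 0.0027) = A$3,009,248.55.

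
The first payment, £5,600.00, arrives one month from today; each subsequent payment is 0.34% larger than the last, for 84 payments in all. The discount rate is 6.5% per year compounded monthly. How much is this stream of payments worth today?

£430,971.40

Periodic rate r = 0.065/12 per month; n is counted in months.
Growing ordinary annuity: PV = PMT₁ × [1 − ((1+g)/(1+r))^n] / (r − g) = 5,600 × [1 − ((1+0.0034)/(1+r))^84] / (r − 0.0034) = £430,971.40.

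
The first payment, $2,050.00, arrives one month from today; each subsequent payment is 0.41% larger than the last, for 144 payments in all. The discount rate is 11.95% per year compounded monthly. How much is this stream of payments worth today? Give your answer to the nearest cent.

Periodic rate r = 0.1195/12 per month; n is counted in months.
Growing ordinary annuity: PV = PMT₁ × [1 − ((1+g)/(1+r))^n] / (r − g) = 2,050 × [1 − ((1+0.0041)/(1+r))^144] / (r − 0.0041) = $198,515.15.

$198,515.15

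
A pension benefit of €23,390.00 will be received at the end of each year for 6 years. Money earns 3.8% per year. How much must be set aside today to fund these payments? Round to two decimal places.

€123,415.96

This is an ordinary annuity: 6 payments of €23,390.00 at the end of each year.
Periodic rate r = 0.038 per year.
PV = PMT × [(1 − (1+r)^−n)/r] = 23,390 × [1 − (1+r)^−6] / r = €123,415.96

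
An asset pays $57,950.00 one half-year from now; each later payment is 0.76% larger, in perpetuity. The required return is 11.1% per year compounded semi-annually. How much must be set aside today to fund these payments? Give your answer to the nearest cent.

$1,209,812.11

Periodic rate r = 0.111/2 per half-year.
Growing perpetuity (Gordon): PV = PMT₁ / (r − g) = 57,950 / (r − 0.0076) = $1,209,812.11.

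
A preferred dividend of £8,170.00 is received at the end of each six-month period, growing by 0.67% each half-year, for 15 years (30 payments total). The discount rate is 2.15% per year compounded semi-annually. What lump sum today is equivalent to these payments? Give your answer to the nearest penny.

Periodic rate r = 0.0215/2 per half-year; n is counted in half-years.
Growing ordinary annuity: PV = PMT₁ × [1 − ((1+g)/(1+r))^n] / (r − g) = 8,170 × [1 − ((1+0.0067)/(1+r))^30] / (r − 0.0067) = £228,917.18.

£228,917.18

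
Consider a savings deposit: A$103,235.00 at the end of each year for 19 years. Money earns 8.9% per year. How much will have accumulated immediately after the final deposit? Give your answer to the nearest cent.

This is an ordinary annuity: 19 deposits of A$103,235.00 at the end of each year.
Periodic rate r = 0.089 per year.
FV = PMT × [((1+r)^n − 1)/r] = 103,235 × [(1+r)^19 − 1] / r = A$4,700,988.02

A$4,700,988.02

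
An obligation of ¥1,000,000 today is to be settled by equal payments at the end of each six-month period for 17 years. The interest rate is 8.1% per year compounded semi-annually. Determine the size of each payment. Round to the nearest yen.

¥54,677

Level ordinary annuity; solve PV = PMT × [(1 − (1+r)^−n)/r] for PMT.
Periodic rate r = 0.081/2 per half-year; n is counted in half-years.
With n = 34: PMT = 1,000,000 / ([(1 − (1+r)^−n)/r]) = ¥54,677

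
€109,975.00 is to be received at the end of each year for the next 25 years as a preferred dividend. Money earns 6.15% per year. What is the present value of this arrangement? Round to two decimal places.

€1,386,032.84

This is an ordinary annuity: 25 payments of €109,975.00 at the end of each year.
Periodic rate r = 0.0615 per year.
PV = PMT × [(1 − (1+r)^−n)/r] = 109,975 × [1 − (1+r)^−25] / r = €1,386,032.84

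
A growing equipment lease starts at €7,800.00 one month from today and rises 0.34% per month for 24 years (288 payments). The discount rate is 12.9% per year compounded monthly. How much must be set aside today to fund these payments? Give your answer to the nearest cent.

€931,522.36

Periodic rate r = 0.129/12 per month; n is counted in months.
Growing ordinary annuity: PV = PMT₁ × [1 − ((1+g)/(1+r))^n] / (r − g) = 7,800 × [1 − ((1+0.0034)/(1+r))^288] / (r − 0.0034) = €931,522.36.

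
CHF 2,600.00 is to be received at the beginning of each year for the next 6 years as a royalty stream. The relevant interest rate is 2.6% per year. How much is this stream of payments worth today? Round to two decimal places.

CHF 14,644.46

This is an annuity due: 6 payments of CHF 2,600.00 at the beginning of each year.
Periodic rate r = 0.026 per year.
PV = PMT × [(1 − (1+r)^−n)/r] × (1+r) = 2,600 × [1 − (1+r)^−6] / r × (1+r) = CHF 14,644.46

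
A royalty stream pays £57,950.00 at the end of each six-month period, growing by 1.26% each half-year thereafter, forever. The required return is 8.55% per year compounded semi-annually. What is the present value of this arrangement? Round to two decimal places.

£1,922,056.38

Periodic rate r = 0.0855/2 per half-year.
Growing perpetuity (Gordon): PV = PMT₁ / (r − g) = 57,950 / (r − 0.0126) = £1,922,056.38.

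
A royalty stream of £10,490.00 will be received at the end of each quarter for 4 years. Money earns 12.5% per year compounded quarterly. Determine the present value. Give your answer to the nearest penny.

£130,515.56

This is an ordinary annuity: 16 payments of £10,490.00 at the end of each quarter.
Periodic rate r = 0.125/4 per quarter; n is counted in quarters.
PV = PMT × [(1 − (1+r)^−n)/r] = 10,490 × [1 − (1+r)^−16] / r = £130,515.56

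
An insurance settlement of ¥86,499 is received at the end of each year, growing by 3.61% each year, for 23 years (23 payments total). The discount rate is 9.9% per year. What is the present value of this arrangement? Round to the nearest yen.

¥1,020,654

Periodic rate r = 0.099 per year.
Growing ordinary annuity: PV = PMT₁ × [1 − ((1+g)/(1+r))^n] / (r − g) = 86,499 × [1 − ((1+0.0361)/(1+r))^23] / (r − 0.0361) = ¥1,020,654.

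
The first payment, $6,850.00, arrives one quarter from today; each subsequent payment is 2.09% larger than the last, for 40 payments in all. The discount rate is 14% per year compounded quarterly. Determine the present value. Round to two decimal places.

$205,152.31

Periodic rate r = 0.14/4 per quarter; n is counted in quarters.
Growing ordinary annuity: PV = PMT₁ × [1 − ((1+g)/(1+r))^n] / (r − g) = 6,850 × [1 − ((1+0.0209)/(1+r))^40] / (r − 0.0209) = $205,152.31.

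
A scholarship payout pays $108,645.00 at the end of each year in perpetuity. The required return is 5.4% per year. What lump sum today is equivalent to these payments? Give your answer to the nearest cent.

Periodic rate r = 0.054 per year.
Level perpetuity: PV = PMT / r = 108,645 / (0.054) = $2,011,944.44.

$2,011,944.44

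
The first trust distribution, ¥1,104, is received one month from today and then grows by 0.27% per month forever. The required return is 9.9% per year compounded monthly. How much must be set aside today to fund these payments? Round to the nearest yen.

Periodic rate r = 0.099/12 per month.
Growing perpetuity (Gordon): PV = PMT₁ / (r − g) = 1,104 / (r − 0.0027) = ¥198,919.

¥198,919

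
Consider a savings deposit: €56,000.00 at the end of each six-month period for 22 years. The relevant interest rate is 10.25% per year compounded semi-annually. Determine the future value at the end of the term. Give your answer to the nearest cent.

This is an ordinary annuity: 44 deposits of €56,000.00 at the end of each six-month period.
Periodic rate r = 0.1025/2 per half-year; n is counted in half-years.
FV = PMT × [((1+r)^n − 1)/r] = 56,000 × [(1+r)^44 − 1] / r = €8,760,091.61

€8,760,091.61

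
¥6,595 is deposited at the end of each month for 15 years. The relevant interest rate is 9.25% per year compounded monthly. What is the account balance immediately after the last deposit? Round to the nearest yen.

¥2,552,650

This is an ordinary annuity: 180 deposits of ¥6,595 at the end of each month.
Periodic rate r = 0.0925/12 per month; n is counted in months.
FV = PMT × [((1+r)^n − 1)/r] = 6,595 × [(1+r)^180 − 1] / r = ¥2,552,650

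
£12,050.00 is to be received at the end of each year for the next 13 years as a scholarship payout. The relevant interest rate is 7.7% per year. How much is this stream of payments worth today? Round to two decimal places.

£96,832.28

This is an ordinary annuity: 13 payments of £12,050.00 at the end of each year.
Periodic rate r = 0.077 per year.
PV = PMT × [(1 − (1+r)^−n)/r] = 12,050 × [1 − (1+r)^−13] / r = £96,832.28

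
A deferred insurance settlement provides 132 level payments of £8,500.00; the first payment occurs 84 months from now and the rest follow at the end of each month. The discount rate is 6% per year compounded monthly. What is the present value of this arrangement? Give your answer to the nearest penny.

Ordinary annuity of 132 payments, first payment at period 84.
Periodic rate r = 0.06/12 per month; n is counted in months.
The ordinary-annuity PV formula values the stream one period before the first payment (period 83); discount that back 83 periods:
PV₀ = 8,500 × [1 − (1+r)^−132] / r × (1+r)^−83 = £541,977.49

£541,977.49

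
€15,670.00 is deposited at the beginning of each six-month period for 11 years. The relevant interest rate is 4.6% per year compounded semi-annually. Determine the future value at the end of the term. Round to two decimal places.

€452,450.91

This is an annuity due: 22 deposits of €15,670.00 at the beginning of each six-month period.
Periodic rate r = 0.046/2 per half-year; n is counted in half-years.
FV = PMT × [((1+r)^n − 1)/r] × (1+r) = 15,670 × [(1+r)^22 − 1] / r × (1+r) = €452,450.91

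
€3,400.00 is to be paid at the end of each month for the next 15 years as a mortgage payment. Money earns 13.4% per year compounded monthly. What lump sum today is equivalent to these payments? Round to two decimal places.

This is an ordinary annuity: 180 payments of €3,400.00 at the end of each month.
Periodic rate r = 0.134/12 per month; n is counted in months.
PV = PMT × [(1 − (1+r)^−n)/r] = 3,400 × [1 − (1+r)^−180] / r = €263,224.06

€263,224.06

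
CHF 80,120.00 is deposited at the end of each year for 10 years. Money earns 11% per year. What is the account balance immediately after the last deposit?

This is an ordinary annuity: 10 deposits of CHF 80,120.00 at the end of each year.
Periodic rate r = 0.11 per year.
FV = PMT × [((1+r)^n − 1)/r] = 80,120 × [(1+r)^10 − 1] / r = CHF 1,339,767.36

CHF 1,339,767.36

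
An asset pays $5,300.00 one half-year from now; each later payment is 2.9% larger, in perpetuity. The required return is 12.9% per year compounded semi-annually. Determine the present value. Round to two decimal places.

$149,295.77

Periodic rate r = 0.129/2 per half-year.
Growing perpetuity (Gordon): PV = PMT₁ / (r − g) = 5,300 / (r − 0.029) = $149,295.77.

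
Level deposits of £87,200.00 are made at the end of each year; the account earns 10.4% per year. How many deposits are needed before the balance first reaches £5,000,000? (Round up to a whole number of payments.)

Periodic rate r = 0.104 per year.
Ordinary annuity FV: 5,000,000 = 87,200 × [((1+r)^n − 1)/r].
(1+r)^n = 1 + 5,000,000 × r / 87,200, so n = ln(1 + 5,000,000·r/87,200) / ln(1+r) = 19.61.
Round up to a whole number of payments: n = 20.

20 payments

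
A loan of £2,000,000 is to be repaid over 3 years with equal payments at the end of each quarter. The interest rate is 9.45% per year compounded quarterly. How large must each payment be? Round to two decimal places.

£193,354.61

Level ordinary annuity; solve PV = PMT × [(1 − (1+r)^−n)/r] for PMT.
Periodic rate r = 0.0945/4 per quarter; n is counted in quarters.
With n = 12: PMT = 2,000,000 / ([(1 − (1+r)^−n)/r]) = £193,354.61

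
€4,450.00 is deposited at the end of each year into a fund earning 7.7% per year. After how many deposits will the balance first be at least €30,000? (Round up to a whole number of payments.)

6 payments

Periodic rate r = 0.077 per year.
Ordinary annuity FV: 30,000 = 4,450 × [((1+r)^n − 1)/r].
(1+r)^n = 1 + 30,000 × r / 4,450, so n = ln(1 + 30,000·r/4,450) / ln(1+r) = 5.64.
Round up to a whole number of payments: n = 6.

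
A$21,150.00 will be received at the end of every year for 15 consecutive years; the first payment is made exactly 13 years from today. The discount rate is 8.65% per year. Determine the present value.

Ordinary annuity of 15 payments, first payment at period 13.
Periodic rate r = 0.0865 per year.
The ordinary-annuity PV formula values the stream one period before the first payment (period 12); discount that back 12 periods:
PV₀ = 21,150 × [1 − (1+r)^−15] / r × (1+r)^−12 = A$64,320.90

A$64,320.90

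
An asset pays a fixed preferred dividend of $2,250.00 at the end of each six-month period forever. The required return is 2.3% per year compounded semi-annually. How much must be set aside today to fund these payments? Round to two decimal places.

Periodic rate r = 0.023/2 per half-year.
Level perpetuity: PV = PMT / r = 2,250 / (0.023/2) = $195,652.17.

$195,652.17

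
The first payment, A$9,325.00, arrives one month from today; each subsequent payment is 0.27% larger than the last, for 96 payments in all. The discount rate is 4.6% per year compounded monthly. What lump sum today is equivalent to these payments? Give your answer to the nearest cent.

Periodic rate r = 0.046/12 per month; n is counted in months.
Growing ordinary annuity: PV = PMT₁ × [1 − ((1+g)/(1+r))^n] / (r − g) = 9,325 × [1 − ((1+0.0027)/(1+r))^96] / (r − 0.0027) = A$845,605.56.

A$845,605.56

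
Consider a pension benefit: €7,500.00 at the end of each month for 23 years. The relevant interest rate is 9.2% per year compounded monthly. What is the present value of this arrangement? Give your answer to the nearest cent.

This is an ordinary annuity: 276 payments of €7,500.00 at the end of each month.
Periodic rate r = 0.092/12 per month; n is counted in months.
PV = PMT × [(1 − (1+r)^−n)/r] = 7,500 × [1 − (1+r)^−276] / r = €859,412.74

€859,412.74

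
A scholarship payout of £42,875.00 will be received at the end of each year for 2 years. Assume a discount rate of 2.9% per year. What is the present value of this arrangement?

This is an ordinary annuity: 2 payments of £42,875.00 at the end of each year.
Periodic rate r = 0.029 per year.
PV = PMT × [(1 − (1+r)^−n)/r] = 42,875 × [1 − (1+r)^−2] / r = £82,159.05

£82,159.05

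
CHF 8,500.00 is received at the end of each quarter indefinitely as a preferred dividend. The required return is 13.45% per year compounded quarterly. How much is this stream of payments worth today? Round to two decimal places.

CHF 252,788.10

Periodic rate r = 0.1345/4 per quarter.
Level perpetuity: PV = PMT / r = 8,500 / (0.1345/4) = CHF 252,788.10.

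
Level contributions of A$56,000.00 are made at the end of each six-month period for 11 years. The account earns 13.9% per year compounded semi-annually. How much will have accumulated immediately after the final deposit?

This is an ordinary annuity: 22 deposits of A$56,000.00 at the end of each six-month period.
Periodic rate r = 0.139/2 per half-year; n is counted in half-years.
FV = PMT × [((1+r)^n − 1)/r] = 56,000 × [(1+r)^22 − 1] / r = A$2,727,545.13

A$2,727,545.13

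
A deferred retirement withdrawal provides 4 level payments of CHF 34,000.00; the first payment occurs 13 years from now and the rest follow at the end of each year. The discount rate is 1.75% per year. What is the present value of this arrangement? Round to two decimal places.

CHF 105,772.20

Ordinary annuity of 4 payments, first payment at period 13.
Periodic rate r = 0.0175 per year.
The ordinary-annuity PV formula values the stream one period before the first payment (period 12); discount that back 12 periods:
PV₀ = 34,000 × [1 − (1+r)^−4] / r × (1+r)^−12 = CHF 105,772.20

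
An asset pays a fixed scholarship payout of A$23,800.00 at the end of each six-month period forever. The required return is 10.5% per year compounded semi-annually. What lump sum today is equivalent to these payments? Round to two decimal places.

Periodic rate r = 0.105/2 per half-year.
Level perpetuity: PV = PMT / r = 23,800 / (0.105/2) = A$453,333.33.

A$453,333.33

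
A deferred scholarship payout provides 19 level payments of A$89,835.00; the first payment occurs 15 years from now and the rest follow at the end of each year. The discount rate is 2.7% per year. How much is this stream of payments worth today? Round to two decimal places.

A$910,170.07

Ordinary annuity of 19 payments, first payment at period 15.
Periodic rate r = 0.027 per year.
The ordinary-annuity PV formula values the stream one period before the first payment (period 14); discount that back 14 periods:
PV₀ = 89,835 × [1 − (1+r)^−19] / r × (1+r)^−14 = A$910,170.07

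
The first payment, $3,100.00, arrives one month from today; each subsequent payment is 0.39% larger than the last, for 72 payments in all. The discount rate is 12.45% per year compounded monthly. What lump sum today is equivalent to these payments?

Periodic rate r = 0.1245/12 per month; n is counted in months.
Growing ordinary annuity: PV = PMT₁ × [1 − ((1+g)/(1+r))^n] / (r − g) = 3,100 × [1 − ((1+0.0039)/(1+r))^72] / (r − 0.0039) = $177,402.81.

$177,402.81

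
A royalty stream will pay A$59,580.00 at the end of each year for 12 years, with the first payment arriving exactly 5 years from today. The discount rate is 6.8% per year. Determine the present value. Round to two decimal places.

Ordinary annuity of 12 payments, first payment at period 5.
Periodic rate r = 0.068 per year.
The ordinary-annuity PV formula values the stream one period before the first payment (period 4); discount that back 4 periods:
PV₀ = 59,580 × [1 − (1+r)^−12] / r × (1+r)^−4 = A$367,641.99

A$367,641.99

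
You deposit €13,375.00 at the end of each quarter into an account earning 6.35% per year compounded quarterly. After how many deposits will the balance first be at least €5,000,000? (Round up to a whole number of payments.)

123 payments

Periodic rate r = 0.0635/4 per quarter; n is counted in quarters.
Ordinary annuity FV: 5,000,000 = 13,375 × [((1+r)^n − 1)/r].
(1+r)^n = 1 + 5,000,000 × r / 13,375, so n = ln(1 + 5,000,000·r/13,375) / ln(1+r) = 122.95.
Round up to a whole number of payments: n = 123.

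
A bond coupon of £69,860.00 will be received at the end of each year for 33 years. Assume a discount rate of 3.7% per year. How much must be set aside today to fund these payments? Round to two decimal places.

£1,318,825.53

This is an ordinary annuity: 33 payments of £69,860.00 at the end of each year.
Periodic rate r = 0.037 per year.
PV = PMT × [(1 − (1+r)^−n)/r] = 69,860 × [1 − (1+r)^−33] / r = £1,318,825.53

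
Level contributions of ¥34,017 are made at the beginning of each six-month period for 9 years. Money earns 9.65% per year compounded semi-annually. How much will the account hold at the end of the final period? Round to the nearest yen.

This is an annuity due: 18 deposits of ¥34,017 at the beginning of each six-month period.
Periodic rate r = 0.0965/2 per half-year; n is counted in half-years.
FV = PMT × [((1+r)^n − 1)/r] × (1+r) = 34,017 × [(1+r)^18 − 1] / r × (1+r) = ¥986,930

¥986,930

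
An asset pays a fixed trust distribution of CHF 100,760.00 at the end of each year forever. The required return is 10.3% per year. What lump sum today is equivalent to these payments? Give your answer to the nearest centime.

Periodic rate r = 0.103 per year.
Level perpetuity: PV = PMT / r = 100,760 / (0.103) = CHF 978,252.43.

CHF 978,252.43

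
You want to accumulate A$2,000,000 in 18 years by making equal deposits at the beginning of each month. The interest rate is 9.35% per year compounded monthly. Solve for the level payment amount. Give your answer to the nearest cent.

Level annuity due; solve FV = PMT × [((1+r)^n − 1)/r] × (1+r) for PMT.
Periodic rate r = 0.0935/12 per month; n is counted in months.
With n = 216: PMT = 2,000,000 / ([((1+r)^n − 1)/r] × (1+r)) = A$3,557.39

A$3,557.39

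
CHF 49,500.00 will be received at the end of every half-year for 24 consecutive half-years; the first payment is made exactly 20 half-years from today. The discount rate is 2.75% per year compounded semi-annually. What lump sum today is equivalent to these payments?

Ordinary annuity of 24 payments, first payment at period 20.
Periodic rate r = 0.0275/2 per half-year; n is counted in half-years.
The ordinary-annuity PV formula values the stream one period before the first payment (period 19); discount that back 19 periods:
PV₀ = 49,500 × [1 − (1+r)^−24] / r × (1+r)^−19 = CHF 776,127.13

CHF 776,127.13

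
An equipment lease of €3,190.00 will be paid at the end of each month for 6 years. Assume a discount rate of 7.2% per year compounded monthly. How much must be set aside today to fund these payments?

This is an ordinary annuity: 72 payments of €3,190.00 at the end of each month.
Periodic rate r = 0.072/12 per month; n is counted in months.
PV = PMT × [(1 − (1+r)^−n)/r] = 3,190 × [1 − (1+r)^−72] / r = €186,057.84

€186,057.84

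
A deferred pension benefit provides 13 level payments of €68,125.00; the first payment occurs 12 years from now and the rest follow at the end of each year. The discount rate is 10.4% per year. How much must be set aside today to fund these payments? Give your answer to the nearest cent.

Ordinary annuity of 13 payments, first payment at period 12.
Periodic rate r = 0.104 per year.
The ordinary-annuity PV formula values the stream one period before the first payment (period 11); discount that back 11 periods:
PV₀ = 68,125 × [1 − (1+r)^−13] / r × (1+r)^−11 = €159,648.14

€159,648.14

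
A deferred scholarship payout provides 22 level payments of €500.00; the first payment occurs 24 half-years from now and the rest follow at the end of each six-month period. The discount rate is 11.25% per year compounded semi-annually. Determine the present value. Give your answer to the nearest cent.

€1,767.28

Ordinary annuity of 22 payments, first payment at period 24.
Periodic rate r = 0.1125/2 per half-year; n is counted in half-years.
The ordinary-annuity PV formula values the stream one period before the first payment (period 23); discount that back 23 periods:
PV₀ = 500 × [1 − (1+r)^−22] / r × (1+r)^−23 = €1,767.28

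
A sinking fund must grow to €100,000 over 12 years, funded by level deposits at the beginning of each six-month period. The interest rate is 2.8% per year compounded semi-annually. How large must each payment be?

€3,485.82

Level annuity due; solve FV = PMT × [((1+r)^n − 1)/r] × (1+r) for PMT.
Periodic rate r = 0.028/2 per half-year; n is counted in half-years.
With n = 24: PMT = 100,000 / ([((1+r)^n − 1)/r] × (1+r)) = €3,485.82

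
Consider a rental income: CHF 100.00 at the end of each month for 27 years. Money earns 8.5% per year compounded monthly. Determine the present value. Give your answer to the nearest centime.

CHF 12,683.58

This is an ordinary annuity: 324 payments of CHF 100.00 at the end of each month.
Periodic rate r = 0.085/12 per month; n is counted in months.
PV = PMT × [(1 − (1+r)^−n)/r] = 100 × [1 − (1+r)^−324] / r = CHF 12,683.58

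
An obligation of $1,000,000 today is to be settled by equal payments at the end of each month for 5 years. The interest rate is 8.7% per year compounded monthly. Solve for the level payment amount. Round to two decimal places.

Level ordinary annuity; solve PV = PMT × [(1 − (1+r)^−n)/r] for PMT.
Periodic rate r = 0.087/12 per month; n is counted in months.
With n = 60: PMT = 1,000,000 / ([(1 − (1+r)^−n)/r]) = $20,613.06

$20,613.06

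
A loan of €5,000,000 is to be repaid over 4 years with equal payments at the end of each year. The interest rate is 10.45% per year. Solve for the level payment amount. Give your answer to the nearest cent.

Level ordinary annuity; solve PV = PMT × [(1 − (1+r)^−n)/r] for PMT.
Periodic rate r = 0.1045 per year.
With n = 4: PMT = 5,000,000 / ([(1 − (1+r)^−n)/r]) = €1,592,746.22

€1,592,746.22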